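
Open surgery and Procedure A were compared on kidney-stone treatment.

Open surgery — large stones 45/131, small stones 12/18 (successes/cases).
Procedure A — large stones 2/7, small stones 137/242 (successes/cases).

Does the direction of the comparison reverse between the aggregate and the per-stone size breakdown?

Yes

Large stones: open surgery 45/131 = 34.4%, Procedure A 2/7 = 28.6% → open surgery
Small stones: open surgery 12/18 = 66.7%, Procedure A 137/242 = 56.6% → open surgery
Overall: open surgery 57/149 = 38.3%, Procedure A 139/249 = 55.8% → Procedure A
Open surgery wins each stone group but Procedure A wins overall — the comparison reverses. Open surgery's cases skew toward large stones, which has a lower base rate.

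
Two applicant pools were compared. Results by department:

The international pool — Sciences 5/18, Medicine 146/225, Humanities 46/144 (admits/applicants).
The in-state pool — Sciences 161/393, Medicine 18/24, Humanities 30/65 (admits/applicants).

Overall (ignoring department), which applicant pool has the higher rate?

Sciences: the international pool 5/18 = 27.8%, the in-state pool 161/393 = 41.0% → the in-state pool
Medicine: the international pool 146/225 = 64.9%, the in-state pool 18/24 = 75.0% → the in-state pool
Humanities: the international pool 46/144 = 31.9%, the in-state pool 30/65 = 46.2% → the in-state pool
Overall: the international pool 197/387 = 50.9%, the in-state pool 209/482 = 43.4% → the international pool
(The in-state pool wins every department group but the international pool wins overall — the in-state pool's applicants skew toward the low-rate Sciences group.)

the international pool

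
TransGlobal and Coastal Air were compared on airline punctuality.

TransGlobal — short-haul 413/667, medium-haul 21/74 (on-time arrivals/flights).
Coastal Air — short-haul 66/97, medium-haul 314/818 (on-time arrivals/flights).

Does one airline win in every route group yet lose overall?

Yes

Short-haul: TransGlobal 413/667 = 61.9%, Coastal Air 66/97 = 68.0% → Coastal Air
Medium-haul: TransGlobal 21/74 = 28.4%, Coastal Air 314/818 = 38.4% → Coastal Air
Overall: TransGlobal 434/741 = 58.6%, Coastal Air 380/915 = 41.5% → TransGlobal
Coastal Air wins each route group but TransGlobal wins overall — the comparison reverses. Coastal Air's flights skew toward medium-haul, which has a lower base rate.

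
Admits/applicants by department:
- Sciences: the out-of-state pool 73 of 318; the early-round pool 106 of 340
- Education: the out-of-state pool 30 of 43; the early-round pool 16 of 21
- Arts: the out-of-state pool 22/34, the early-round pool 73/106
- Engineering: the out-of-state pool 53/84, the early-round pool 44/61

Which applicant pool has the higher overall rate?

Sciences: the out-of-state pool 73/318 = 23.0%, the early-round pool 106/340 = 31.2% → the early-round pool
Education: the out-of-state pool 30/43 = 69.8%, the early-round pool 16/21 = 76.2% → the early-round pool
Arts: the out-of-state pool 22/34 = 64.7%, the early-round pool 73/106 = 68.9% → the early-round pool
Engineering: the out-of-state pool 53/84 = 63.1%, the early-round pool 44/61 = 72.1% → the early-round pool
Overall: the out-of-state pool 178/479 = 37.2%, the early-round pool 239/528 = 45.3% → the early-round pool

the early-round pool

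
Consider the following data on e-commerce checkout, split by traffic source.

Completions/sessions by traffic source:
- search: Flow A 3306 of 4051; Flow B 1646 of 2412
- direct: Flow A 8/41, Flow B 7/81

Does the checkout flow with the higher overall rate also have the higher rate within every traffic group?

Yes

Search: Flow A 3306/4051 = 81.6%, Flow B 1646/2412 = 68.2% → Flow A
Direct: Flow A 8/41 = 19.5%, Flow B 7/81 = 8.6% → Flow A
Overall: Flow A 3314/4092 = 81.0%, Flow B 1653/2493 = 66.3% → Flow A
Flow A wins overall and in every traffic group — no reversal.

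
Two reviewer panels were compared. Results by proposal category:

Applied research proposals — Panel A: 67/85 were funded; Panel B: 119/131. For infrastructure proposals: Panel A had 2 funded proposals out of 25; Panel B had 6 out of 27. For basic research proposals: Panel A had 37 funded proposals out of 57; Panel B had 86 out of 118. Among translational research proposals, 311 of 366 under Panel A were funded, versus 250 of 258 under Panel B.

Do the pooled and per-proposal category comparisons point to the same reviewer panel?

Applied research: Panel A 67/85 = 78.8%, Panel B 119/131 = 90.8% → Panel B
Infrastructure: Panel A 2/25 = 8.0%, Panel B 6/27 = 22.2% → Panel B
Basic research: Panel A 37/57 = 64.9%, Panel B 86/118 = 72.9% → Panel B
Translational research: Panel A 311/366 = 85.0%, Panel B 250/258 = 96.9% → Panel B
Overall: Panel A 417/533 = 78.2%, Panel B 461/534 = 86.3% → Panel B
Panel B wins overall and in every proposal group — no reversal.

Yes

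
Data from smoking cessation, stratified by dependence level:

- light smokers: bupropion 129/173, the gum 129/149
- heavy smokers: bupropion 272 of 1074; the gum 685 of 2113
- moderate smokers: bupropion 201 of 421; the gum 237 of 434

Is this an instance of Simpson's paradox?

No

Light smokers: bupropion 129/173 = 74.6%, the gum 129/149 = 86.6% → the gum
Heavy smokers: bupropion 272/1074 = 25.3%, the gum 685/2113 = 32.4% → the gum
Moderate smokers: bupropion 201/421 = 47.7%, the gum 237/434 = 54.6% → the gum
Overall: bupropion 602/1668 = 36.1%, the gum 1051/2696 = 39.0% → the gum
The gum wins overall and in every dependence group — no reversal.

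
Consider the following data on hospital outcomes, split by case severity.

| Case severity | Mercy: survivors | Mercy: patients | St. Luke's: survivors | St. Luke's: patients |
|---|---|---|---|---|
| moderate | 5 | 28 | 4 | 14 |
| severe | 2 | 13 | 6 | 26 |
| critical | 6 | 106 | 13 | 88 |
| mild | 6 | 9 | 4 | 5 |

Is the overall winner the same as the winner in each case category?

Yes

Moderate: Mercy 5/28 = 17.9%, St. Luke's 4/14 = 28.6% → St. Luke's
Severe: Mercy 2/13 = 15.4%, St. Luke's 6/26 = 23.1% → St. Luke's
Critical: Mercy 6/106 = 5.7%, St. Luke's 13/88 = 14.8% → St. Luke's
Mild: Mercy 6/9 = 66.7%, St. Luke's 4/5 = 80.0% → St. Luke's
Overall: Mercy 19/156 = 12.2%, St. Luke's 27/133 = 20.3% → St. Luke's
St. Luke's wins overall and in every case group — no reversal.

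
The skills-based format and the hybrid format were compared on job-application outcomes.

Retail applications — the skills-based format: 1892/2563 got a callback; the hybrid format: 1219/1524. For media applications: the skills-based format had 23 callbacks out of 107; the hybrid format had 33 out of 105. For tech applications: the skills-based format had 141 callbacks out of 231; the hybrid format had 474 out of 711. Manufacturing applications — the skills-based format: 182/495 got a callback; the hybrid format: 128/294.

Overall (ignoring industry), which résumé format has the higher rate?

the hybrid format

Retail: the skills-based format 1892/2563 = 73.8%, the hybrid format 1219/1524 = 80.0% → the hybrid format
Media: the skills-based format 23/107 = 21.5%, the hybrid format 33/105 = 31.4% → the hybrid format
Tech: the skills-based format 141/231 = 61.0%, the hybrid format 474/711 = 66.7% → the hybrid format
Manufacturing: the skills-based format 182/495 = 36.8%, the hybrid format 128/294 = 43.5% → the hybrid format
Overall: the skills-based format 2238/3396 = 65.9%, the hybrid format 1854/2634 = 70.4% → the hybrid format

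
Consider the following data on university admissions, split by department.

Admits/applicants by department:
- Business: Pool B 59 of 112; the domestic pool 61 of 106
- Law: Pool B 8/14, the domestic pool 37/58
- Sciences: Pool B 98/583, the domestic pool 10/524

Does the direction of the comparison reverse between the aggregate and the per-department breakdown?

Business: Pool B 59/112 = 52.7%, the domestic pool 61/106 = 57.5% → the domestic pool
Law: Pool B 8/14 = 57.1%, the domestic pool 37/58 = 63.8% → the domestic pool
Sciences: Pool B 98/583 = 16.8%, the domestic pool 10/524 = 1.9% → Pool B
Overall: Pool B 165/709 = 23.3%, the domestic pool 108/688 = 15.7% → Pool B
Neither sweeps: Pool B wins 1 of 3 groups, the domestic pool wins 2. Pool B wins overall but not every group — no Simpson reversal.

No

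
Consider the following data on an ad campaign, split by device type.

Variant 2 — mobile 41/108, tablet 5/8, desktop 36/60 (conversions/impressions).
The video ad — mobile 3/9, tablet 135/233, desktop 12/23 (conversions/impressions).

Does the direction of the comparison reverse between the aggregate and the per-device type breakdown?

Yes

Mobile: Variant 2 41/108 = 38.0%, the video ad 3/9 = 33.3% → Variant 2
Tablet: Variant 2 5/8 = 62.5%, the video ad 135/233 = 57.9% → Variant 2
Desktop: Variant 2 36/60 = 60.0%, the video ad 12/23 = 52.2% → Variant 2
Overall: Variant 2 82/176 = 46.6%, the video ad 150/265 = 56.6% → the video ad
Variant 2 wins each device group but the video ad wins overall — the comparison reverses. Variant 2's impressions skew toward mobile, which has a lower base rate.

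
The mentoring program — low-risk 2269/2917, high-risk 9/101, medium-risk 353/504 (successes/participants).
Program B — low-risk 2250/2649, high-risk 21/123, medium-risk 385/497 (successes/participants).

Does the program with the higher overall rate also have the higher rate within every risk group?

Low-risk: the mentoring program 2269/2917 = 77.8%, Program B 2250/2649 = 84.9% → Program B
High-risk: the mentoring program 9/101 = 8.9%, Program B 21/123 = 17.1% → Program B
Medium-risk: the mentoring program 353/504 = 70.0%, Program B 385/497 = 77.5% → Program B
Overall: the mentoring program 2631/3522 = 74.7%, Program B 2656/3269 = 81.2% → Program B
Program B wins overall and in every risk group — no reversal.

Yes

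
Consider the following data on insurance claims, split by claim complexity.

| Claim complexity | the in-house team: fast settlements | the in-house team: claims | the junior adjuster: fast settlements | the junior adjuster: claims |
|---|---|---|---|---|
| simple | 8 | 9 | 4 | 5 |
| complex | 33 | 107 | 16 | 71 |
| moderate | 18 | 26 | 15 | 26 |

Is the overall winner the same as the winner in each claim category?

Simple: the in-house team 8/9 = 88.9%, the junior adjuster 4/5 = 80.0% → the in-house team
Complex: the in-house team 33/107 = 30.8%, the junior adjuster 16/71 = 22.5% → the in-house team
Moderate: the in-house team 18/26 = 69.2%, the junior adjuster 15/26 = 57.7% → the in-house team
Overall: the in-house team 59/142 = 41.5%, the junior adjuster 35/102 = 34.3% → the in-house team
The in-house team wins overall and in every claim group — no reversal.

Yes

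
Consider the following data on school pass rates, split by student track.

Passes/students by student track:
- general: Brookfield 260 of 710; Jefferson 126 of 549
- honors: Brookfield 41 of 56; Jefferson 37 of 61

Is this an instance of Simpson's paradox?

No

General: Brookfield 260/710 = 36.6%, Jefferson 126/549 = 23.0% → Brookfield
Honors: Brookfield 41/56 = 73.2%, Jefferson 37/61 = 60.7% → Brookfield
Overall: Brookfield 301/766 = 39.3%, Jefferson 163/610 = 26.7% → Brookfield
Brookfield wins overall and in every student group — no reversal.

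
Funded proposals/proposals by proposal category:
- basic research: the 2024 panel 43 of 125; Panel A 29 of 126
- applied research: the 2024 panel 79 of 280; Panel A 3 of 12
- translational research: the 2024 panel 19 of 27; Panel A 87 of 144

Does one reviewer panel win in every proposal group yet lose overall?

Basic research: the 2024 panel 43/125 = 34.4%, Panel A 29/126 = 23.0% → the 2024 panel
Applied research: the 2024 panel 79/280 = 28.2%, Panel A 3/12 = 25.0% → the 2024 panel
Translational research: the 2024 panel 19/27 = 70.4%, Panel A 87/144 = 60.4% → the 2024 panel
Overall: the 2024 panel 141/432 = 32.6%, Panel A 119/282 = 42.2% → Panel A
The 2024 panel wins each proposal group but Panel A wins overall — the comparison reverses. The 2024 panel's proposals skew toward applied research, which has a lower base rate.

Yes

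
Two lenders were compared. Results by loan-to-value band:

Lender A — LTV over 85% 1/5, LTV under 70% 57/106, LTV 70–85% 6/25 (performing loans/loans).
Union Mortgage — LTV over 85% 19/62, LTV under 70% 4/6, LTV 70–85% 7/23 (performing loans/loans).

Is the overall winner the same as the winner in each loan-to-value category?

No

LTV over 85%: Lender A 1/5 = 20.0%, Union Mortgage 19/62 = 30.6% → Union Mortgage
LTV under 70%: Lender A 57/106 = 53.8%, Union Mortgage 4/6 = 66.7% → Union Mortgage
LTV 70–85%: Lender A 6/25 = 24.0%, Union Mortgage 7/23 = 30.4% → Union Mortgage
Overall: Lender A 64/136 = 47.1%, Union Mortgage 30/91 = 33.0% → Lender A
Union Mortgage wins each loan-to-value group but Lender A wins overall — the comparison reverses. Union Mortgage's loans skew toward LTV over 85%, which has a lower base rate.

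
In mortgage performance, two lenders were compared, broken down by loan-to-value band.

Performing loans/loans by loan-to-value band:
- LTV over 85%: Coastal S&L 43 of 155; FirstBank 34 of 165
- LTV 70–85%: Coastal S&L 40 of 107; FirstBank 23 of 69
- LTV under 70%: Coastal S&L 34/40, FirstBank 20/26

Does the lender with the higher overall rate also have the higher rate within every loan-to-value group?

LTV over 85%: Coastal S&L 43/155 = 27.7%, FirstBank 34/165 = 20.6% → Coastal S&L
LTV 70–85%: Coastal S&L 40/107 = 37.4%, FirstBank 23/69 = 33.3% → Coastal S&L
LTV under 70%: Coastal S&L 34/40 = 85.0%, FirstBank 20/26 = 76.9% → Coastal S&L
Overall: Coastal S&L 117/302 = 38.7%, FirstBank 77/260 = 29.6% → Coastal S&L
Coastal S&L wins overall and in every loan-to-value group — no reversal.

Yes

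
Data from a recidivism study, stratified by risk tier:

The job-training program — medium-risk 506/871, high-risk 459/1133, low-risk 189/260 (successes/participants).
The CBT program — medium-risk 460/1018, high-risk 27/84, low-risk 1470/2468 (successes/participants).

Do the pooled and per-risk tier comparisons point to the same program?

Medium-risk: the job-training program 506/871 = 58.1%, the CBT program 460/1018 = 45.2% → the job-training program
High-risk: the job-training program 459/1133 = 40.5%, the CBT program 27/84 = 32.1% → the job-training program
Low-risk: the job-training program 189/260 = 72.7%, the CBT program 1470/2468 = 59.6% → the job-training program
Overall: the job-training program 1154/2264 = 51.0%, the CBT program 1957/3570 = 54.8% → the CBT program
The job-training program wins each risk group but the CBT program wins overall — the comparison reverses. The job-training program's participants skew toward high-risk, which has a lower base rate.

No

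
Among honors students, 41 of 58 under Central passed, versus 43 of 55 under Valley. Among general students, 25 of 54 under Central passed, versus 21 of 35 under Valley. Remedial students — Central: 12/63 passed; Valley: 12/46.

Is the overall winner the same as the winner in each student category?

Honors: Central 41/58 = 70.7%, Valley 43/55 = 78.2% → Valley
General: Central 25/54 = 46.3%, Valley 21/35 = 60.0% → Valley
Remedial: Central 12/63 = 19.0%, Valley 12/46 = 26.1% → Valley
Overall: Central 78/175 = 44.6%, Valley 76/136 = 55.9% → Valley
Valley wins overall and in every student group — no reversal.

Yes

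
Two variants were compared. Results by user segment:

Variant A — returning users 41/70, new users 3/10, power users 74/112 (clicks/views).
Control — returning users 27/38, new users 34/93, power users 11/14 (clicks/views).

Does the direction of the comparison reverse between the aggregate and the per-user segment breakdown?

Yes

Returning users: Variant A 41/70 = 58.6%, Control 27/38 = 71.1% → Control
New users: Variant A 3/10 = 30.0%, Control 34/93 = 36.6% → Control
Power users: Variant A 74/112 = 66.1%, Control 11/14 = 78.6% → Control
Overall: Variant A 118/192 = 61.5%, Control 72/145 = 49.7% → Variant A
Control wins each user group but Variant A wins overall — the comparison reverses. Control's views skew toward new users, which has a lower base rate.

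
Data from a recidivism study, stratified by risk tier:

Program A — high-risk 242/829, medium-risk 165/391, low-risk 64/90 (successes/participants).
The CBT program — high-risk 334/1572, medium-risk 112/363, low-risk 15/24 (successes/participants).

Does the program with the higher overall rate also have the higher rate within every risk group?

High-risk: Program A 242/829 = 29.2%, the CBT program 334/1572 = 21.2% → Program A
Medium-risk: Program A 165/391 = 42.2%, the CBT program 112/363 = 30.9% → Program A
Low-risk: Program A 64/90 = 71.1%, the CBT program 15/24 = 62.5% → Program A
Overall: Program A 471/1310 = 36.0%, the CBT program 461/1959 = 23.5% → Program A
Program A wins overall and in every risk group — no reversal.

Yes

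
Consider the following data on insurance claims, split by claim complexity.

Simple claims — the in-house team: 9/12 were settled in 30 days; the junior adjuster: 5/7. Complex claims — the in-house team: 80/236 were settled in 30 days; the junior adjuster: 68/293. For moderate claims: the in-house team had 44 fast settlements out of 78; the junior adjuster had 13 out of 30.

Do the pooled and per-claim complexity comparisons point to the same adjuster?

Simple: the in-house team 9/12 = 75.0%, the junior adjuster 5/7 = 71.4% → the in-house team
Complex: the in-house team 80/236 = 33.9%, the junior adjuster 68/293 = 23.2% → the in-house team
Moderate: the in-house team 44/78 = 56.4%, the junior adjuster 13/30 = 43.3% → the in-house team
Overall: the in-house team 133/326 = 40.8%, the junior adjuster 86/330 = 26.1% → the in-house team
The in-house team wins overall and in every claim group — no reversal.

Yes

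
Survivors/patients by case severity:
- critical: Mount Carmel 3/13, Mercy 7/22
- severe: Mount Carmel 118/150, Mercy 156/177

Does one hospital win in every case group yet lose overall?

Critical: Mount Carmel 3/13 = 23.1%, Mercy 7/22 = 31.8% → Mercy
Severe: Mount Carmel 118/150 = 78.7%, Mercy 156/177 = 88.1% → Mercy
Overall: Mount Carmel 121/163 = 74.2%, Mercy 163/199 = 81.9% → Mercy
Mercy wins overall and in every case group — no reversal.

No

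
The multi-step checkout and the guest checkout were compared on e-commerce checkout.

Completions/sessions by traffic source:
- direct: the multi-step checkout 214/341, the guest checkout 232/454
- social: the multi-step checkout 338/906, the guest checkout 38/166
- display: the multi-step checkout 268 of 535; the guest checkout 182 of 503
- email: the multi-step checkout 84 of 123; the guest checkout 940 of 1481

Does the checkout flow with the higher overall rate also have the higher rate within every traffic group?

No

Direct: the multi-step checkout 214/341 = 62.8%, the guest checkout 232/454 = 51.1% → the multi-step checkout
Social: the multi-step checkout 338/906 = 37.3%, the guest checkout 38/166 = 22.9% → the multi-step checkout
Display: the multi-step checkout 268/535 = 50.1%, the guest checkout 182/503 = 36.2% → the multi-step checkout
Email: the multi-step checkout 84/123 = 68.3%, the guest checkout 940/1481 = 63.5% → the multi-step checkout
Overall: the multi-step checkout 904/1905 = 47.5%, the guest checkout 1392/2604 = 53.5% → the guest checkout
The multi-step checkout wins each traffic group but the guest checkout wins overall — the comparison reverses. The multi-step checkout's sessions skew toward social, which has a lower base rate.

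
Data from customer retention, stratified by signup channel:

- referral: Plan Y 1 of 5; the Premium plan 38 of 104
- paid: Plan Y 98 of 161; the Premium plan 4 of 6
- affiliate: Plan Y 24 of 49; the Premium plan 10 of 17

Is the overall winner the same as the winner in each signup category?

No

Referral: Plan Y 1/5 = 20.0%, the Premium plan 38/104 = 36.5% → the Premium plan
Paid: Plan Y 98/161 = 60.9%, the Premium plan 4/6 = 66.7% → the Premium plan
Affiliate: Plan Y 24/49 = 49.0%, the Premium plan 10/17 = 58.8% → the Premium plan
Overall: Plan Y 123/215 = 57.2%, the Premium plan 52/127 = 40.9% → Plan Y
The Premium plan wins each signup group but Plan Y wins overall — the comparison reverses. The Premium plan's customers skew toward referral, which has a lower base rate.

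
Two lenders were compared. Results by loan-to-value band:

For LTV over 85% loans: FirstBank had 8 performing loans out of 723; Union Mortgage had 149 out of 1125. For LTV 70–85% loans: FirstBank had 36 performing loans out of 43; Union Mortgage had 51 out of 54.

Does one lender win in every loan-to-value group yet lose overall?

No

LTV over 85%: FirstBank 8/723 = 1.1%, Union Mortgage 149/1125 = 13.2% → Union Mortgage
LTV 70–85%: FirstBank 36/43 = 83.7%, Union Mortgage 51/54 = 94.4% → Union Mortgage
Overall: FirstBank 44/766 = 5.7%, Union Mortgage 200/1179 = 17.0% → Union Mortgage
Union Mortgage wins overall and in every loan-to-value group — no reversal.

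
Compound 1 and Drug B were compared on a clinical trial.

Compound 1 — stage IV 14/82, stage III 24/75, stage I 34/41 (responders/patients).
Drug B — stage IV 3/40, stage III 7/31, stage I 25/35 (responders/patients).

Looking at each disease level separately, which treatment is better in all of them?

Stage IV: Compound 1 14/82 = 17.1%, Drug B 3/40 = 7.5% → Compound 1
Stage III: Compound 1 24/75 = 32.0%, Drug B 7/31 = 22.6% → Compound 1
Stage I: Compound 1 34/41 = 82.9%, Drug B 25/35 = 71.4% → Compound 1
Compound 1 has the higher rate in all 3 groups.

Compound 1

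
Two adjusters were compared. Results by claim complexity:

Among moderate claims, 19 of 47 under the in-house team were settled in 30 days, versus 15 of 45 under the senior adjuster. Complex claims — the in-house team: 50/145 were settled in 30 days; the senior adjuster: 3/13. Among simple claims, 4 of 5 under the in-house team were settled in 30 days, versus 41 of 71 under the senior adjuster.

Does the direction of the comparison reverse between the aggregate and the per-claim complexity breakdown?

Moderate: the in-house team 19/47 = 40.4%, the senior adjuster 15/45 = 33.3% → the in-house team
Complex: the in-house team 50/145 = 34.5%, the senior adjuster 3/13 = 23.1% → the in-house team
Simple: the in-house team 4/5 = 80.0%, the senior adjuster 41/71 = 57.7% → the in-house team
Overall: the in-house team 73/197 = 37.1%, the senior adjuster 59/129 = 45.7% → the senior adjuster
The in-house team wins each claim group but the senior adjuster wins overall — the comparison reverses. The in-house team's claims skew toward complex, which has a lower base rate.

Yes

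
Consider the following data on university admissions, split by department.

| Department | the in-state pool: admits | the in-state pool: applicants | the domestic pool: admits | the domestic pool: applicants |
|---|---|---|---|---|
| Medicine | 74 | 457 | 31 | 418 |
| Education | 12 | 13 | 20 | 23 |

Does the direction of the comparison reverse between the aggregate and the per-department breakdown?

Medicine: the in-state pool 74/457 = 16.2%, the domestic pool 31/418 = 7.4% → the in-state pool
Education: the in-state pool 12/13 = 92.3%, the domestic pool 20/23 = 87.0% → the in-state pool
Overall: the in-state pool 86/470 = 18.3%, the domestic pool 51/441 = 11.6% → the in-state pool
The in-state pool wins overall and in every department group — no reversal.

No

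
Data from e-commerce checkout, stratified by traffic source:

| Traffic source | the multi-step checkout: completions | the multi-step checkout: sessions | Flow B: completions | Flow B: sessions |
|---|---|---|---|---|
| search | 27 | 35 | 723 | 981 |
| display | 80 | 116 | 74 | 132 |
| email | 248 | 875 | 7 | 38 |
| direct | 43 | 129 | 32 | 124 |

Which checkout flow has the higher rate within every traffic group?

Search: the multi-step checkout 27/35 = 77.1%, Flow B 723/981 = 73.7% → the multi-step checkout
Display: the multi-step checkout 80/116 = 69.0%, Flow B 74/132 = 56.1% → the multi-step checkout
Email: the multi-step checkout 248/875 = 28.3%, Flow B 7/38 = 18.4% → the multi-step checkout
Direct: the multi-step checkout 43/129 = 33.3%, Flow B 32/124 = 25.8% → the multi-step checkout
The multi-step checkout has the higher rate in all 4 groups.

the multi-step checkout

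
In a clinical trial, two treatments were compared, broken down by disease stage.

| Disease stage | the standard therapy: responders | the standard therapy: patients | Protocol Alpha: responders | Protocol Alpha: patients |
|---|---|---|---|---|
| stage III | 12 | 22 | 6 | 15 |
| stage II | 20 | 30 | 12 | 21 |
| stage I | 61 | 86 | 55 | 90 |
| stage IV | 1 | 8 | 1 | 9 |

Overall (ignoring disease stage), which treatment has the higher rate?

Stage III: the standard therapy 12/22 = 54.5%, Protocol Alpha 6/15 = 40.0% → the standard therapy
Stage II: the standard therapy 20/30 = 66.7%, Protocol Alpha 12/21 = 57.1% → the standard therapy
Stage I: the standard therapy 61/86 = 70.9%, Protocol Alpha 55/90 = 61.1% → the standard therapy
Stage IV: the standard therapy 1/8 = 12.5%, Protocol Alpha 1/9 = 11.1% → the standard therapy
Overall: the standard therapy 94/146 = 64.4%, Protocol Alpha 74/135 = 54.8% → the standard therapy

the standard therapy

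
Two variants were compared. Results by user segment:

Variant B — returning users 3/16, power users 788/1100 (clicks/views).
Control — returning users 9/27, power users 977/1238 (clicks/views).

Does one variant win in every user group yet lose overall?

No

Returning users: Variant B 3/16 = 18.8%, Control 9/27 = 33.3% → Control
Power users: Variant B 788/1100 = 71.6%, Control 977/1238 = 78.9% → Control
Overall: Variant B 791/1116 = 70.9%, Control 986/1265 = 77.9% → Control
Control wins overall and in every user group — no reversal.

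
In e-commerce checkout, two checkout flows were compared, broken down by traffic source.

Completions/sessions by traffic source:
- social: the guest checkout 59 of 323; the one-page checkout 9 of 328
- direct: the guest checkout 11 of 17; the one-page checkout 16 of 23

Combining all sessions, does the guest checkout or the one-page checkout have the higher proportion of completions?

Social: the guest checkout 59/323 = 18.3%, the one-page checkout 9/328 = 2.7% → the guest checkout
Direct: the guest checkout 11/17 = 64.7%, the one-page checkout 16/23 = 69.6% → the one-page checkout
Overall: the guest checkout 70/340 = 20.6%, the one-page checkout 25/351 = 7.1% → the guest checkout
(Neither sweeps every traffic group, but the guest checkout has the higher pooled rate.)

the guest checkout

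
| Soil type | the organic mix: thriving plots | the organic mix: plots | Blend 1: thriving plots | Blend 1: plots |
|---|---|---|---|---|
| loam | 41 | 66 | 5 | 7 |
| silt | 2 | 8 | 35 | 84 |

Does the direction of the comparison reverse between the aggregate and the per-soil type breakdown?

Yes

Loam: the organic mix 41/66 = 62.1%, Blend 1 5/7 = 71.4% → Blend 1
Silt: the organic mix 2/8 = 25.0%, Blend 1 35/84 = 41.7% → Blend 1
Overall: the organic mix 43/74 = 58.1%, Blend 1 40/91 = 44.0% → the organic mix
Blend 1 wins each soil group but the organic mix wins overall — the comparison reverses. Blend 1's plots skew toward silt, which has a lower base rate.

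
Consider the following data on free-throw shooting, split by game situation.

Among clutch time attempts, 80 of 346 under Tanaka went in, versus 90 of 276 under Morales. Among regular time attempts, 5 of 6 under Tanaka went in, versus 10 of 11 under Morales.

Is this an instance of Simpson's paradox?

No

Clutch time: Tanaka 80/346 = 23.1%, Morales 90/276 = 32.6% → Morales
Regular time: Tanaka 5/6 = 83.3%, Morales 10/11 = 90.9% → Morales
Overall: Tanaka 85/352 = 24.1%, Morales 100/287 = 34.8% → Morales
Morales wins overall and in every game group — no reversal.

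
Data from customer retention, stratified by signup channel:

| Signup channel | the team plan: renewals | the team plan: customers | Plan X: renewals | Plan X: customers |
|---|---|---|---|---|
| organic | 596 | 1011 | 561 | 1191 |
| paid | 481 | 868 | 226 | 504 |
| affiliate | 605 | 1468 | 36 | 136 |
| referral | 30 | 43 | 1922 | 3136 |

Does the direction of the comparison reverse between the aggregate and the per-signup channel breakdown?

Organic: the team plan 596/1011 = 59.0%, Plan X 561/1191 = 47.1% → the team plan
Paid: the team plan 481/868 = 55.4%, Plan X 226/504 = 44.8% → the team plan
Affiliate: the team plan 605/1468 = 41.2%, Plan X 36/136 = 26.5% → the team plan
Referral: the team plan 30/43 = 69.8%, Plan X 1922/3136 = 61.3% → the team plan
Overall: the team plan 1712/3390 = 50.5%, Plan X 2745/4967 = 55.3% → Plan X
The team plan wins each signup group but Plan X wins overall — the comparison reverses. The team plan's customers skew toward affiliate, which has a lower base rate.

Yes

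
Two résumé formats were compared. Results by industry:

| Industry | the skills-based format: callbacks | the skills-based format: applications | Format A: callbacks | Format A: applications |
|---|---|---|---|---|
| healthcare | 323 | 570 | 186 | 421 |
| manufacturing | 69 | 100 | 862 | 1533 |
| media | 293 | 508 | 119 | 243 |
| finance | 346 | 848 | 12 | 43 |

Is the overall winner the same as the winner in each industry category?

No

Healthcare: the skills-based format 323/570 = 56.7%, Format A 186/421 = 44.2% → the skills-based format
Manufacturing: the skills-based format 69/100 = 69.0%, Format A 862/1533 = 56.2% → the skills-based format
Media: the skills-based format 293/508 = 57.7%, Format A 119/243 = 49.0% → the skills-based format
Finance: the skills-based format 346/848 = 40.8%, Format A 12/43 = 27.9% → the skills-based format
Overall: the skills-based format 1031/2026 = 50.9%, Format A 1179/2240 = 52.6% → Format A
The skills-based format wins each industry group but Format A wins overall — the comparison reverses. The skills-based format's applications skew toward finance, which has a lower base rate.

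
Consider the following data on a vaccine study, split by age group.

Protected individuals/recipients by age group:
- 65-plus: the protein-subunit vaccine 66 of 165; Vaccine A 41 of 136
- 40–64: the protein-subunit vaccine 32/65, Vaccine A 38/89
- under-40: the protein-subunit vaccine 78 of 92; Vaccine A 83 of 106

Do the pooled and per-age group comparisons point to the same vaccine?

65-plus: the protein-subunit vaccine 66/165 = 40.0%, Vaccine A 41/136 = 30.1% → the protein-subunit vaccine
40–64: the protein-subunit vaccine 32/65 = 49.2%, Vaccine A 38/89 = 42.7% → the protein-subunit vaccine
Under-40: the protein-subunit vaccine 78/92 = 84.8%, Vaccine A 83/106 = 78.3% → the protein-subunit vaccine
Overall: the protein-subunit vaccine 176/322 = 54.7%, Vaccine A 162/331 = 48.9% → the protein-subunit vaccine
The protein-subunit vaccine wins overall and in every age group — no reversal.

Yes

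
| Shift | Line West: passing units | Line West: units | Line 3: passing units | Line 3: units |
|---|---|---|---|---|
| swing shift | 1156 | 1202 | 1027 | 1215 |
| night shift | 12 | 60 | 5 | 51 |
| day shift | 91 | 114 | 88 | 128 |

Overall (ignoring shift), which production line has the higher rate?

Swing shift: Line West 1156/1202 = 96.2%, Line 3 1027/1215 = 84.5% → Line West
Night shift: Line West 12/60 = 20.0%, Line 3 5/51 = 9.8% → Line West
Day shift: Line West 91/114 = 79.8%, Line 3 88/128 = 68.8% → Line West
Overall: Line West 1259/1376 = 91.5%, Line 3 1120/1394 = 80.3% → Line West

Line West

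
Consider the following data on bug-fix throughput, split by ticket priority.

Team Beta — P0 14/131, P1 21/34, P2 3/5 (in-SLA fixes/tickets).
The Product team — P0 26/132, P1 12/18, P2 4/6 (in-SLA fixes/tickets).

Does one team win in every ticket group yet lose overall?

No

P0: Team Beta 14/131 = 10.7%, the Product team 26/132 = 19.7% → the Product team
P1: Team Beta 21/34 = 61.8%, the Product team 12/18 = 66.7% → the Product team
P2: Team Beta 3/5 = 60.0%, the Product team 4/6 = 66.7% → the Product team
Overall: Team Beta 38/170 = 22.4%, the Product team 42/156 = 26.9% → the Product team
The Product team wins overall and in every ticket group — no reversal.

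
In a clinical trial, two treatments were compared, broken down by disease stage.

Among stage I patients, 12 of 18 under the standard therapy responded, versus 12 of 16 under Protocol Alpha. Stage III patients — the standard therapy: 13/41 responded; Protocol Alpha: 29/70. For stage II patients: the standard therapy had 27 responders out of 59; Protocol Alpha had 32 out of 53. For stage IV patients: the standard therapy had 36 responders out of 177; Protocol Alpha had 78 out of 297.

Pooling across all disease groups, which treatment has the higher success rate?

Stage I: the standard therapy 12/18 = 66.7%, Protocol Alpha 12/16 = 75.0% → Protocol Alpha
Stage III: the standard therapy 13/41 = 31.7%, Protocol Alpha 29/70 = 41.4% → Protocol Alpha
Stage II: the standard therapy 27/59 = 45.8%, Protocol Alpha 32/53 = 60.4% → Protocol Alpha
Stage IV: the standard therapy 36/177 = 20.3%, Protocol Alpha 78/297 = 26.3% → Protocol Alpha
Overall: the standard therapy 88/295 = 29.8%, Protocol Alpha 151/436 = 34.6% → Protocol Alpha

Protocol Alpha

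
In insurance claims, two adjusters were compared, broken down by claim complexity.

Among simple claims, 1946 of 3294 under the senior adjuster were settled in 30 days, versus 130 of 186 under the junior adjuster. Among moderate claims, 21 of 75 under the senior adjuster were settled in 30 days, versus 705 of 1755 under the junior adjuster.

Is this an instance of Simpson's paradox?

Simple: the senior adjuster 1946/3294 = 59.1%, the junior adjuster 130/186 = 69.9% → the junior adjuster
Moderate: the senior adjuster 21/75 = 28.0%, the junior adjuster 705/1755 = 40.2% → the junior adjuster
Overall: the senior adjuster 1967/3369 = 58.4%, the junior adjuster 835/1941 = 43.0% → the senior adjuster
The junior adjuster wins each claim group but the senior adjuster wins overall — the comparison reverses. The junior adjuster's claims skew toward moderate, which has a lower base rate.

Yes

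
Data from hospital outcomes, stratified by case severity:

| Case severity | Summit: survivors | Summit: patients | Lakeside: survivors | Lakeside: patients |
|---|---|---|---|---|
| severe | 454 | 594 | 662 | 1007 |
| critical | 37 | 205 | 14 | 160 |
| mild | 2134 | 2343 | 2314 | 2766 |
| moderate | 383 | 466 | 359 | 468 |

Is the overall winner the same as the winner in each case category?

Severe: Summit 454/594 = 76.4%, Lakeside 662/1007 = 65.7% → Summit
Critical: Summit 37/205 = 18.0%, Lakeside 14/160 = 8.8% → Summit
Mild: Summit 2134/2343 = 91.1%, Lakeside 2314/2766 = 83.7% → Summit
Moderate: Summit 383/466 = 82.2%, Lakeside 359/468 = 76.7% → Summit
Overall: Summit 3008/3608 = 83.4%, Lakeside 3349/4401 = 76.1% → Summit
Summit wins overall and in every case group — no reversal.

Yes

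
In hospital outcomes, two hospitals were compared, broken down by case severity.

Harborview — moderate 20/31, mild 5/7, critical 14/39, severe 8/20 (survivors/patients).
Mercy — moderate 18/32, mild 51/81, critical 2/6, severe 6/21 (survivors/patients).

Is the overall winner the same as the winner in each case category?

No

Moderate: Harborview 20/31 = 64.5%, Mercy 18/32 = 56.2% → Harborview
Mild: Harborview 5/7 = 71.4%, Mercy 51/81 = 63.0% → Harborview
Critical: Harborview 14/39 = 35.9%, Mercy 2/6 = 33.3% → Harborview
Severe: Harborview 8/20 = 40.0%, Mercy 6/21 = 28.6% → Harborview
Overall: Harborview 47/97 = 48.5%, Mercy 77/140 = 55.0% → Mercy
Harborview wins each case group but Mercy wins overall — the comparison reverses. Harborview's patients skew toward critical, which has a lower base rate.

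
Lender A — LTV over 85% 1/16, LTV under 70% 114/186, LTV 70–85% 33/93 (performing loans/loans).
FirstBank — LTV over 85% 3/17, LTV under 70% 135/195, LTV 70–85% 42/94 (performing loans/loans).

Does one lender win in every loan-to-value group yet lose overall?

LTV over 85%: Lender A 1/16 = 6.2%, FirstBank 3/17 = 17.6% → FirstBank
LTV under 70%: Lender A 114/186 = 61.3%, FirstBank 135/195 = 69.2% → FirstBank
LTV 70–85%: Lender A 33/93 = 35.5%, FirstBank 42/94 = 44.7% → FirstBank
Overall: Lender A 148/295 = 50.2%, FirstBank 180/306 = 58.8% → FirstBank
FirstBank wins overall and in every loan-to-value group — no reversal.

No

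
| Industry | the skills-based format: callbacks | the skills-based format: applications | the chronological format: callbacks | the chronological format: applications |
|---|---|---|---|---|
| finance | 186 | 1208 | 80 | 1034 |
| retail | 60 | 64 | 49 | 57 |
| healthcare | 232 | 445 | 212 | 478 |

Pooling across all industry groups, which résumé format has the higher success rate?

the skills-based format

Finance: the skills-based format 186/1208 = 15.4%, the chronological format 80/1034 = 7.7% → the skills-based format
Retail: the skills-based format 60/64 = 93.8%, the chronological format 49/57 = 86.0% → the skills-based format
Healthcare: the skills-based format 232/445 = 52.1%, the chronological format 212/478 = 44.4% → the skills-based format
Overall: the skills-based format 478/1717 = 27.8%, the chronological format 341/1569 = 21.7% → the skills-based format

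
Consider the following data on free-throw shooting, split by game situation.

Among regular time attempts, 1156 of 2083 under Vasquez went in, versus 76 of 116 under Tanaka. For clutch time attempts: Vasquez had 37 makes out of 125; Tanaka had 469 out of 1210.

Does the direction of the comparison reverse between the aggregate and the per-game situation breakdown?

Regular time: Vasquez 1156/2083 = 55.5%, Tanaka 76/116 = 65.5% → Tanaka
Clutch time: Vasquez 37/125 = 29.6%, Tanaka 469/1210 = 38.8% → Tanaka
Overall: Vasquez 1193/2208 = 54.0%, Tanaka 545/1326 = 41.1% → Vasquez
Tanaka wins each game group but Vasquez wins overall — the comparison reverses. Tanaka's attempts skew toward clutch time, which has a lower base rate.

Yes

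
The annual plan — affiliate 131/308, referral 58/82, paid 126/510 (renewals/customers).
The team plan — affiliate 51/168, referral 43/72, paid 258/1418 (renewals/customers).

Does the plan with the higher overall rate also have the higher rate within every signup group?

Affiliate: the annual plan 131/308 = 42.5%, the team plan 51/168 = 30.4% → the annual plan
Referral: the annual plan 58/82 = 70.7%, the team plan 43/72 = 59.7% → the annual plan
Paid: the annual plan 126/510 = 24.7%, the team plan 258/1418 = 18.2% → the annual plan
Overall: the annual plan 315/900 = 35.0%, the team plan 352/1658 = 21.2% → the annual plan
The annual plan wins overall and in every signup group — no reversal.

Yes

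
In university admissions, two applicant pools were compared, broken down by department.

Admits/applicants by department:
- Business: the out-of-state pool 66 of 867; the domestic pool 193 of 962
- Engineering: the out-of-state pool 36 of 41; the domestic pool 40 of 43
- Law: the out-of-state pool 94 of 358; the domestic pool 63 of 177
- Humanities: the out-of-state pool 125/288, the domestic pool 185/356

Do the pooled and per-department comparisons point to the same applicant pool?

Business: the out-of-state pool 66/867 = 7.6%, the domestic pool 193/962 = 20.1% → the domestic pool
Engineering: the out-of-state pool 36/41 = 87.8%, the domestic pool 40/43 = 93.0% → the domestic pool
Law: the out-of-state pool 94/358 = 26.3%, the domestic pool 63/177 = 35.6% → the domestic pool
Humanities: the out-of-state pool 125/288 = 43.4%, the domestic pool 185/356 = 52.0% → the domestic pool
Overall: the out-of-state pool 321/1554 = 20.7%, the domestic pool 481/1538 = 31.3% → the domestic pool
The domestic pool wins overall and in every department group — no reversal.

Yes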